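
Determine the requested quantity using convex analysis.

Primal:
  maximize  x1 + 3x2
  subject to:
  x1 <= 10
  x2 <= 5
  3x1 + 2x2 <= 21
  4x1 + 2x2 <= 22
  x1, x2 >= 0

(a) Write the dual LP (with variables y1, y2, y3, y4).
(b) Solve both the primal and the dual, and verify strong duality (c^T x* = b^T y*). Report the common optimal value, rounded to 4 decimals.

The standard primal-dual pair for 'max c^T x s.t. A x <= b, x >= 0' is:
  Dual:  min b^T y  s.t.  A^T y >= c,  y >= 0.

So the dual LP is:
  minimize  10y1 + 5y2 + 21y3 + 22y4
  subject to:
    y1 + 3y3 + 4y4 >= 1
    y2 + 2y3 + 2y4 >= 3
    y1, y2, y3, y4 >= 0

Solving the primal: x* = (3, 5).
  primal value c^T x* = 18.
Solving the dual: y* = (0, 2.5, 0, 0.25).
  dual value b^T y* = 18.
Strong duality: c^T x* = b^T y*. Confirmed.

18


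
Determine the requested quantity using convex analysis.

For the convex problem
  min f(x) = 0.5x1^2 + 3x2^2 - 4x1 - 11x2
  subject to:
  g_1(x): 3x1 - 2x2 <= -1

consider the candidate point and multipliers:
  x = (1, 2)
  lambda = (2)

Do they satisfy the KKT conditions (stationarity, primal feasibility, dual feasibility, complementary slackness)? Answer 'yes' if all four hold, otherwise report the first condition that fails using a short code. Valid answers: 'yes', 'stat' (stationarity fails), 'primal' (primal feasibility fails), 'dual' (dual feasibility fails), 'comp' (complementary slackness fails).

Gradient of f: grad f(x) = Q x + c = (-3, 1)
Constraint values g_i(x) = a_i^T x - b_i:
  g_1((1, 2)) = 0
Stationarity residual: grad f(x) + sum_i lambda_i a_i = (3, -3)
  -> stationarity FAILS
Primal feasibility (all g_i <= 0): OK
Dual feasibility (all lambda_i >= 0): OK
Complementary slackness (lambda_i * g_i(x) = 0 for all i): OK

Verdict: the first failing condition is stationarity -> stat.

stat


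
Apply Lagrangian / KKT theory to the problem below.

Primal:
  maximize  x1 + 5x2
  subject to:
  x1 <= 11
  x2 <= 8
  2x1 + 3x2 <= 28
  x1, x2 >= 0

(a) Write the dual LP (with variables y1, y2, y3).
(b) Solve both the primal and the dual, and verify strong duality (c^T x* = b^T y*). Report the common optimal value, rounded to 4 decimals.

The standard primal-dual pair for 'max c^T x s.t. A x <= b, x >= 0' is:
  Dual:  min b^T y  s.t.  A^T y >= c,  y >= 0.

So the dual LP is:
  minimize  11y1 + 8y2 + 28y3
  subject to:
    y1 + 2y3 >= 1
    y2 + 3y3 >= 5
    y1, y2, y3 >= 0

Solving the primal: x* = (2, 8).
  primal value c^T x* = 42.
Solving the dual: y* = (0, 3.5, 0.5).
  dual value b^T y* = 42.
Strong duality: c^T x* = b^T y*. Confirmed.

42


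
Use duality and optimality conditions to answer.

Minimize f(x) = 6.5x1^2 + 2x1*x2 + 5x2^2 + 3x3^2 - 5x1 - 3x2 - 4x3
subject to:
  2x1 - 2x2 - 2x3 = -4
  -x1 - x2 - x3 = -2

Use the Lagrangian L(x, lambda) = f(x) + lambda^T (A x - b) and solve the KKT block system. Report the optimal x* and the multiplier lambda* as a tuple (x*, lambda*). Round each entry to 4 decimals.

Form the Lagrangian:
  L(x, lambda) = (1/2) x^T Q x + c^T x + lambda^T (A x - b)
Stationarity (grad_x L = 0): Q x + c + A^T lambda = 0.
Primal feasibility: A x = b.

This gives the KKT block system:
  [ Q   A^T ] [ x     ]   [-c ]
  [ A    0  ] [ lambda ] = [ b ]

Solving the linear system:
  x*      = (0, 0.6875, 1.3125)
  lambda* = (1.875, 0.125)
  f(x*)   = 0.2188

x* = (0, 0.6875, 1.3125), lambda* = (1.875, 0.125)


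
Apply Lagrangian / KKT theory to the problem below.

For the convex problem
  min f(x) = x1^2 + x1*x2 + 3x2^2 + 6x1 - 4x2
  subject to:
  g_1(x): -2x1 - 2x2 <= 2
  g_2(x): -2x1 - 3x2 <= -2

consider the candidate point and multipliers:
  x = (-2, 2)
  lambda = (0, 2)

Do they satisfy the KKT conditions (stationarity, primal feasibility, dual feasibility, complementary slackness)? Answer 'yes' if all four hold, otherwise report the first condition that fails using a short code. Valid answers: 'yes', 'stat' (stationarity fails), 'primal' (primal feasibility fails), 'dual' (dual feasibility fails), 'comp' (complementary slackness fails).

Gradient of f: grad f(x) = Q x + c = (4, 6)
Constraint values g_i(x) = a_i^T x - b_i:
  g_1((-2, 2)) = -2
  g_2((-2, 2)) = 0
Stationarity residual: grad f(x) + sum_i lambda_i a_i = (0, 0)
  -> stationarity OK
Primal feasibility (all g_i <= 0): OK
Dual feasibility (all lambda_i >= 0): OK
Complementary slackness (lambda_i * g_i(x) = 0 for all i): OK

Verdict: yes, KKT holds.

yes


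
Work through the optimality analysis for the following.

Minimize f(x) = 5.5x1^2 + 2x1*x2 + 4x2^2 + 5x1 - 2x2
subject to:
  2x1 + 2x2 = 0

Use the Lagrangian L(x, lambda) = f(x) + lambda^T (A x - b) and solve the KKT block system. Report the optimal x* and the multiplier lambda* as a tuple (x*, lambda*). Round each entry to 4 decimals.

Form the Lagrangian:
  L(x, lambda) = (1/2) x^T Q x + c^T x + lambda^T (A x - b)
Stationarity (grad_x L = 0): Q x + c + A^T lambda = 0.
Primal feasibility: A x = b.

This gives the KKT block system:
  [ Q   A^T ] [ x     ]   [-c ]
  [ A    0  ] [ lambda ] = [ b ]

Solving the linear system:
  x*      = (-0.4667, 0.4667)
  lambda* = (-0.4)
  f(x*)   = -1.6333

x* = (-0.4667, 0.4667), lambda* = (-0.4)


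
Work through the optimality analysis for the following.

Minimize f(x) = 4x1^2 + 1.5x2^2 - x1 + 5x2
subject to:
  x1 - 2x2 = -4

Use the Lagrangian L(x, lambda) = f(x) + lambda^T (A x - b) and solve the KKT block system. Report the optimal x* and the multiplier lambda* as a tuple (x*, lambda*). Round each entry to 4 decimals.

Form the Lagrangian:
  L(x, lambda) = (1/2) x^T Q x + c^T x + lambda^T (A x - b)
Stationarity (grad_x L = 0): Q x + c + A^T lambda = 0.
Primal feasibility: A x = b.

This gives the KKT block system:
  [ Q   A^T ] [ x     ]   [-c ]
  [ A    0  ] [ lambda ] = [ b ]

Solving the linear system:
  x*      = (-0.5143, 1.7429)
  lambda* = (5.1143)
  f(x*)   = 14.8429

x* = (-0.5143, 1.7429), lambda* = (5.1143)


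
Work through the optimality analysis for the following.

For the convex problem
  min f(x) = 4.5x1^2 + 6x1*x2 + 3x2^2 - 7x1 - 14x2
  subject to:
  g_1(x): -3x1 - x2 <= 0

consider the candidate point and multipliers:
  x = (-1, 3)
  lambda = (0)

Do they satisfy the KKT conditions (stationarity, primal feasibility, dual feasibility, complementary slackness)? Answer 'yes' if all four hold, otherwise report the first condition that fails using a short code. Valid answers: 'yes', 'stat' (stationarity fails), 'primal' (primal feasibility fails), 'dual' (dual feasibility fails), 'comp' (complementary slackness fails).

Gradient of f: grad f(x) = Q x + c = (2, -2)
Constraint values g_i(x) = a_i^T x - b_i:
  g_1((-1, 3)) = 0
Stationarity residual: grad f(x) + sum_i lambda_i a_i = (2, -2)
  -> stationarity FAILS
Primal feasibility (all g_i <= 0): OK
Dual feasibility (all lambda_i >= 0): OK
Complementary slackness (lambda_i * g_i(x) = 0 for all i): OK

Verdict: the first failing condition is stationarity -> stat.

stat


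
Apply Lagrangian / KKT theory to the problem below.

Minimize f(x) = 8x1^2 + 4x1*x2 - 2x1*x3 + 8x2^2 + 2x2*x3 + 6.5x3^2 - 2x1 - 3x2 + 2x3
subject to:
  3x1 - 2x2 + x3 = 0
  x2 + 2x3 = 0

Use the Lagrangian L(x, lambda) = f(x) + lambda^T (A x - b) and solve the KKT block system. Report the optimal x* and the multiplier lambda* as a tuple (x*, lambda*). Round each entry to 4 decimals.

Form the Lagrangian:
  L(x, lambda) = (1/2) x^T Q x + c^T x + lambda^T (A x - b)
Stationarity (grad_x L = 0): Q x + c + A^T lambda = 0.
Primal feasibility: A x = b.

This gives the KKT block system:
  [ Q   A^T ] [ x     ]   [-c ]
  [ A    0  ] [ lambda ] = [ b ]

Solving the linear system:
  x*      = (0.1287, 0.1544, -0.0772)
  lambda* = (-0.2771, -0.3853)
  f(x*)   = -0.4375

x* = (0.1287, 0.1544, -0.0772), lambda* = (-0.2771, -0.3853)


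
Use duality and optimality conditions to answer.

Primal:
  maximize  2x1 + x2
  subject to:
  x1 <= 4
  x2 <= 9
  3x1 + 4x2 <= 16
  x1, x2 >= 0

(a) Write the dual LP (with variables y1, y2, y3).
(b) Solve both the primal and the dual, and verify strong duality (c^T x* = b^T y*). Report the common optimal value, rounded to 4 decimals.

The standard primal-dual pair for 'max c^T x s.t. A x <= b, x >= 0' is:
  Dual:  min b^T y  s.t.  A^T y >= c,  y >= 0.

So the dual LP is:
  minimize  4y1 + 9y2 + 16y3
  subject to:
    y1 + 3y3 >= 2
    y2 + 4y3 >= 1
    y1, y2, y3 >= 0

Solving the primal: x* = (4, 1).
  primal value c^T x* = 9.
Solving the dual: y* = (1.25, 0, 0.25).
  dual value b^T y* = 9.
Strong duality: c^T x* = b^T y*. Confirmed.

9


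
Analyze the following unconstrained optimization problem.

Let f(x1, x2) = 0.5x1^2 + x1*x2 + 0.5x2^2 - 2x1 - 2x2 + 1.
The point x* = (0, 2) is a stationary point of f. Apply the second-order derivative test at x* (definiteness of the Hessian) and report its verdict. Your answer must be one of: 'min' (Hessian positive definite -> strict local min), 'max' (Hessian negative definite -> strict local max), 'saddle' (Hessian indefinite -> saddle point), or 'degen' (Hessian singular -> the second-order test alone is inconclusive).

Compute the Hessian H = grad^2 f:
  H = [[1, 1], [1, 1]]
Verify stationarity: grad f(x*) = H x* + g = (0, 0).
Eigenvalues of H: 0, 2.
H has a zero eigenvalue (singular; positive semidefinite but not definite), so H is neither positive definite, negative definite, nor indefinite. The second-order test alone is inconclusive -> degen.
(Indeed, f is constant along the null direction of H through x*, so x* is not a strict local extremum.)

degen


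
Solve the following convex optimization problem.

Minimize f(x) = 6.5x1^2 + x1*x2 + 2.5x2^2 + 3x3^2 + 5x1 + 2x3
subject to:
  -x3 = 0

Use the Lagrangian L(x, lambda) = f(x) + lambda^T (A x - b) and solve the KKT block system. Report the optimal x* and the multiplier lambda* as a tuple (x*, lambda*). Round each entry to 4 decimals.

Form the Lagrangian:
  L(x, lambda) = (1/2) x^T Q x + c^T x + lambda^T (A x - b)
Stationarity (grad_x L = 0): Q x + c + A^T lambda = 0.
Primal feasibility: A x = b.

This gives the KKT block system:
  [ Q   A^T ] [ x     ]   [-c ]
  [ A    0  ] [ lambda ] = [ b ]

Solving the linear system:
  x*      = (-0.3906, 0.0781, 0)
  lambda* = (2)
  f(x*)   = -0.9766

x* = (-0.3906, 0.0781, 0), lambda* = (2)


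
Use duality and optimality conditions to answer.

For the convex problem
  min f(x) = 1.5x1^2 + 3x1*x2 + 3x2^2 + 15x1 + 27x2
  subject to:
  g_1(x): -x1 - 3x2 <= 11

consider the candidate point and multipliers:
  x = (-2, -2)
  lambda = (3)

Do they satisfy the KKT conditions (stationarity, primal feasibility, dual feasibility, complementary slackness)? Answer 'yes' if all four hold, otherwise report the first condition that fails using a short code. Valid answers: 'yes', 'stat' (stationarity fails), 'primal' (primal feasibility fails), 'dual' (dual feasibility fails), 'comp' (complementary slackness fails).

Gradient of f: grad f(x) = Q x + c = (3, 9)
Constraint values g_i(x) = a_i^T x - b_i:
  g_1((-2, -2)) = -3
Stationarity residual: grad f(x) + sum_i lambda_i a_i = (0, 0)
  -> stationarity OK
Primal feasibility (all g_i <= 0): OK
Dual feasibility (all lambda_i >= 0): OK
Complementary slackness (lambda_i * g_i(x) = 0 for all i): FAILS

Verdict: the first failing condition is complementary_slackness -> comp.

comp


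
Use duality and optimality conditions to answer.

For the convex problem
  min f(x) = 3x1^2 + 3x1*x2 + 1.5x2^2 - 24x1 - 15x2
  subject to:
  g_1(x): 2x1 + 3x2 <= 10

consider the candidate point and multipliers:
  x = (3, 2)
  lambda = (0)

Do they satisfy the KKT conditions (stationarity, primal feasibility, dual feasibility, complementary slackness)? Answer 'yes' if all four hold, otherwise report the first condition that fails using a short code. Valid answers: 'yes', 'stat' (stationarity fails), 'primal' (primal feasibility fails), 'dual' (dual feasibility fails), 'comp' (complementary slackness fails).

Gradient of f: grad f(x) = Q x + c = (0, 0)
Constraint values g_i(x) = a_i^T x - b_i:
  g_1((3, 2)) = 2
Stationarity residual: grad f(x) + sum_i lambda_i a_i = (0, 0)
  -> stationarity OK
Primal feasibility (all g_i <= 0): FAILS
Dual feasibility (all lambda_i >= 0): OK
Complementary slackness (lambda_i * g_i(x) = 0 for all i): OK

Verdict: the first failing condition is primal_feasibility -> primal.

primal


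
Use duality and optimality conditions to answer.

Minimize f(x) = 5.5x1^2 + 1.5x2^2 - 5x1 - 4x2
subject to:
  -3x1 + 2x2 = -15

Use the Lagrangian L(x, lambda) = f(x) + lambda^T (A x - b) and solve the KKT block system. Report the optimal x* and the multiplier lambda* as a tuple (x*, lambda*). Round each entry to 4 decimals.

Form the Lagrangian:
  L(x, lambda) = (1/2) x^T Q x + c^T x + lambda^T (A x - b)
Stationarity (grad_x L = 0): Q x + c + A^T lambda = 0.
Primal feasibility: A x = b.

This gives the KKT block system:
  [ Q   A^T ] [ x     ]   [-c ]
  [ A    0  ] [ lambda ] = [ b ]

Solving the linear system:
  x*      = (2.5211, -3.7183)
  lambda* = (7.5775)
  f(x*)   = 57.9648

x* = (2.5211, -3.7183), lambda* = (7.5775)


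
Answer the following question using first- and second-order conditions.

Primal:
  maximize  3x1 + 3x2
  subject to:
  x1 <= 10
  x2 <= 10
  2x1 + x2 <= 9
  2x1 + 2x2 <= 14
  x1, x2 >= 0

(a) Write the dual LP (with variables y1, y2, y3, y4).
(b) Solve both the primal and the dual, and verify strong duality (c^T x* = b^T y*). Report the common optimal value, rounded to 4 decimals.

The standard primal-dual pair for 'max c^T x s.t. A x <= b, x >= 0' is:
  Dual:  min b^T y  s.t.  A^T y >= c,  y >= 0.

So the dual LP is:
  minimize  10y1 + 10y2 + 9y3 + 14y4
  subject to:
    y1 + 2y3 + 2y4 >= 3
    y2 + y3 + 2y4 >= 3
    y1, y2, y3, y4 >= 0

Solving the primal: x* = (2, 5).
  primal value c^T x* = 21.
Solving the dual: y* = (0, 0, 0, 1.5).
  dual value b^T y* = 21.
Strong duality: c^T x* = b^T y*. Confirmed.

21


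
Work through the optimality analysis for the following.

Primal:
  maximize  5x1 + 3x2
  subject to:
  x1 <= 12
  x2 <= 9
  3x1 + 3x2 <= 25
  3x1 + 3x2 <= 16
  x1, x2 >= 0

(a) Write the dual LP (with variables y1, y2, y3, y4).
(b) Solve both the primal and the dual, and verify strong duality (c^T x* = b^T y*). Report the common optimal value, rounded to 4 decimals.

The standard primal-dual pair for 'max c^T x s.t. A x <= b, x >= 0' is:
  Dual:  min b^T y  s.t.  A^T y >= c,  y >= 0.

So the dual LP is:
  minimize  12y1 + 9y2 + 25y3 + 16y4
  subject to:
    y1 + 3y3 + 3y4 >= 5
    y2 + 3y3 + 3y4 >= 3
    y1, y2, y3, y4 >= 0

Solving the primal: x* = (5.3333, 0).
  primal value c^T x* = 26.6667.
Solving the dual: y* = (0, 0, 0, 1.6667).
  dual value b^T y* = 26.6667.
Strong duality: c^T x* = b^T y*. Confirmed.

26.6667


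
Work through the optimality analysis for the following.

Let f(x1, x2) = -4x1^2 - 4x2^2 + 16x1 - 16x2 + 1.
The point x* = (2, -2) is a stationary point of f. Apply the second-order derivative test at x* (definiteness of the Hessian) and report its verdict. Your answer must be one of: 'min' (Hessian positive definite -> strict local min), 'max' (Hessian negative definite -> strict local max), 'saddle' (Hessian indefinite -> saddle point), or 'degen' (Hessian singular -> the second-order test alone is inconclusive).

Compute the Hessian H = grad^2 f:
  H = [[-8, 0], [0, -8]]
Verify stationarity: grad f(x*) = H x* + g = (0, 0).
Eigenvalues of H: -8, -8.
Both eigenvalues < 0, so H is negative definite -> x* is a strict local max.

max


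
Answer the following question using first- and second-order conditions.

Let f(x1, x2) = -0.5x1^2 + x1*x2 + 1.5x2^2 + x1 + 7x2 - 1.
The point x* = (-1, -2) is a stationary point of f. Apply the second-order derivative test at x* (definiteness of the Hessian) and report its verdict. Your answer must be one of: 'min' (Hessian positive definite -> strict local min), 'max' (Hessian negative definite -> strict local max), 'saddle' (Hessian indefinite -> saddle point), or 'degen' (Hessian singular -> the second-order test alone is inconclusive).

Compute the Hessian H = grad^2 f:
  H = [[-1, 1], [1, 3]]
Verify stationarity: grad f(x*) = H x* + g = (0, 0).
Eigenvalues of H: -1.2361, 3.2361.
Eigenvalues have mixed signs, so H is indefinite -> x* is a saddle point.

saddle


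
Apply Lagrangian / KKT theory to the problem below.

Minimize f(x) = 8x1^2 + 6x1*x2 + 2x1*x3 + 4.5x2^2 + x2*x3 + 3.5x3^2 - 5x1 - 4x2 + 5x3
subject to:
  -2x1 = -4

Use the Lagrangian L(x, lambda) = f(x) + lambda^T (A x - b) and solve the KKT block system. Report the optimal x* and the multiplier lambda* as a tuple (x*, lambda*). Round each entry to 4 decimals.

Form the Lagrangian:
  L(x, lambda) = (1/2) x^T Q x + c^T x + lambda^T (A x - b)
Stationarity (grad_x L = 0): Q x + c + A^T lambda = 0.
Primal feasibility: A x = b.

This gives the KKT block system:
  [ Q   A^T ] [ x     ]   [-c ]
  [ A    0  ] [ lambda ] = [ b ]

Solving the linear system:
  x*      = (2, -0.7581, -1.1774)
  lambda* = (10.0484)
  f(x*)   = 13.6694

x* = (2, -0.7581, -1.1774), lambda* = (10.0484)


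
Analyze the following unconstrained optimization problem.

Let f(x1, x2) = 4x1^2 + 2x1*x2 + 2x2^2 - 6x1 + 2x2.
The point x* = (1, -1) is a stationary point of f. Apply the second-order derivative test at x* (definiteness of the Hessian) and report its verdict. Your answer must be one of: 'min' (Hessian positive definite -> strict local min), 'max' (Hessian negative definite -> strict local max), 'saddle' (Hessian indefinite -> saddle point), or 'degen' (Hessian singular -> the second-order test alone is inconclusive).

Compute the Hessian H = grad^2 f:
  H = [[8, 2], [2, 4]]
Verify stationarity: grad f(x*) = H x* + g = (0, 0).
Eigenvalues of H: 3.1716, 8.8284.
Both eigenvalues > 0, so H is positive definite -> x* is a strict local min.

min


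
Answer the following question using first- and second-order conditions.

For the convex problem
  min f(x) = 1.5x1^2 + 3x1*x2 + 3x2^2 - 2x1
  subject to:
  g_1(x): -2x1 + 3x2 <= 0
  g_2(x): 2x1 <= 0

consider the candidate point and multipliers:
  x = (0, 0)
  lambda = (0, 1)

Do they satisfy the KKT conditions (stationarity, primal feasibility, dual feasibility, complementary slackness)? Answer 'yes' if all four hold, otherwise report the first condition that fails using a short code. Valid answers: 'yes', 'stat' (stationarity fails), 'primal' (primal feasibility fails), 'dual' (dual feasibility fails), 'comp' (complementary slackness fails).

Gradient of f: grad f(x) = Q x + c = (-2, 0)
Constraint values g_i(x) = a_i^T x - b_i:
  g_1((0, 0)) = 0
  g_2((0, 0)) = 0
Stationarity residual: grad f(x) + sum_i lambda_i a_i = (0, 0)
  -> stationarity OK
Primal feasibility (all g_i <= 0): OK
Dual feasibility (all lambda_i >= 0): OK
Complementary slackness (lambda_i * g_i(x) = 0 for all i): OK

Verdict: yes, KKT holds.

yes


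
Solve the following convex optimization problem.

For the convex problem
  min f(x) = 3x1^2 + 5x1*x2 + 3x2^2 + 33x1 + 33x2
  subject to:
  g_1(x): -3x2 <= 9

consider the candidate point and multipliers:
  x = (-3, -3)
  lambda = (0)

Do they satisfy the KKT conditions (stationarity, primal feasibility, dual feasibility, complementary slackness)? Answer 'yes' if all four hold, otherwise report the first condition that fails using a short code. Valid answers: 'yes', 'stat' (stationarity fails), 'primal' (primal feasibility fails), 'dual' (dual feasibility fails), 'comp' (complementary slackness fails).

Gradient of f: grad f(x) = Q x + c = (0, 0)
Constraint values g_i(x) = a_i^T x - b_i:
  g_1((-3, -3)) = 0
Stationarity residual: grad f(x) + sum_i lambda_i a_i = (0, 0)
  -> stationarity OK
Primal feasibility (all g_i <= 0): OK
Dual feasibility (all lambda_i >= 0): OK
Complementary slackness (lambda_i * g_i(x) = 0 for all i): OK

Verdict: yes, KKT holds.

yes


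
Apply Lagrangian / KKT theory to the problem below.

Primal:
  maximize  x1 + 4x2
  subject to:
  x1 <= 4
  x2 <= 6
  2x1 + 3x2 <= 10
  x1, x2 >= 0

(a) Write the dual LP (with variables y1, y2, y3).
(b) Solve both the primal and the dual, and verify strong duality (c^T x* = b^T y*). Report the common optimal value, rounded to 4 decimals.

The standard primal-dual pair for 'max c^T x s.t. A x <= b, x >= 0' is:
  Dual:  min b^T y  s.t.  A^T y >= c,  y >= 0.

So the dual LP is:
  minimize  4y1 + 6y2 + 10y3
  subject to:
    y1 + 2y3 >= 1
    y2 + 3y3 >= 4
    y1, y2, y3 >= 0

Solving the primal: x* = (0, 3.3333).
  primal value c^T x* = 13.3333.
Solving the dual: y* = (0, 0, 1.3333).
  dual value b^T y* = 13.3333.
Strong duality: c^T x* = b^T y*. Confirmed.

13.3333


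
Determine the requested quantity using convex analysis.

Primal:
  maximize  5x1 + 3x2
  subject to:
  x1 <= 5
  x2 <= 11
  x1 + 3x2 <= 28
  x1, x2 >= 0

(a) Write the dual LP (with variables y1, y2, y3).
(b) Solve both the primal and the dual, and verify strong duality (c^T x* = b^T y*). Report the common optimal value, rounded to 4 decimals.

The standard primal-dual pair for 'max c^T x s.t. A x <= b, x >= 0' is:
  Dual:  min b^T y  s.t.  A^T y >= c,  y >= 0.

So the dual LP is:
  minimize  5y1 + 11y2 + 28y3
  subject to:
    y1 + y3 >= 5
    y2 + 3y3 >= 3
    y1, y2, y3 >= 0

Solving the primal: x* = (5, 7.6667).
  primal value c^T x* = 48.
Solving the dual: y* = (4, 0, 1).
  dual value b^T y* = 48.
Strong duality: c^T x* = b^T y*. Confirmed.

48


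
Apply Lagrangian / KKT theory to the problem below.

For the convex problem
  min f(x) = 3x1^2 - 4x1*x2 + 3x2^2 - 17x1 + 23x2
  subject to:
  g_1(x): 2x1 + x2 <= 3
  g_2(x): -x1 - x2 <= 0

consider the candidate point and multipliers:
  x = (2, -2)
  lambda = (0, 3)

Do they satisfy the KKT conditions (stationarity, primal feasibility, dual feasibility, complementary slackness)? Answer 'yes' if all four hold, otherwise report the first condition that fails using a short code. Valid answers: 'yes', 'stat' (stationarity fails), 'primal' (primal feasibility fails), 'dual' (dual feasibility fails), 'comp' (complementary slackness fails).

Gradient of f: grad f(x) = Q x + c = (3, 3)
Constraint values g_i(x) = a_i^T x - b_i:
  g_1((2, -2)) = -1
  g_2((2, -2)) = 0
Stationarity residual: grad f(x) + sum_i lambda_i a_i = (0, 0)
  -> stationarity OK
Primal feasibility (all g_i <= 0): OK
Dual feasibility (all lambda_i >= 0): OK
Complementary slackness (lambda_i * g_i(x) = 0 for all i): OK

Verdict: yes, KKT holds.

yes


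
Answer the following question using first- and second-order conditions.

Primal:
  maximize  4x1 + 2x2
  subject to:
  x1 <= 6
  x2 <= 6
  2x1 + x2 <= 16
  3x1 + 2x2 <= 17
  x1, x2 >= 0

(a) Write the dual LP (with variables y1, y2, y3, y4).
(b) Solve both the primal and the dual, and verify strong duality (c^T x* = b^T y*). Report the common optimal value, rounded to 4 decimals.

The standard primal-dual pair for 'max c^T x s.t. A x <= b, x >= 0' is:
  Dual:  min b^T y  s.t.  A^T y >= c,  y >= 0.

So the dual LP is:
  minimize  6y1 + 6y2 + 16y3 + 17y4
  subject to:
    y1 + 2y3 + 3y4 >= 4
    y2 + y3 + 2y4 >= 2
    y1, y2, y3, y4 >= 0

Solving the primal: x* = (5.6667, 0).
  primal value c^T x* = 22.6667.
Solving the dual: y* = (0, 0, 0, 1.3333).
  dual value b^T y* = 22.6667.
Strong duality: c^T x* = b^T y*. Confirmed.

22.6667


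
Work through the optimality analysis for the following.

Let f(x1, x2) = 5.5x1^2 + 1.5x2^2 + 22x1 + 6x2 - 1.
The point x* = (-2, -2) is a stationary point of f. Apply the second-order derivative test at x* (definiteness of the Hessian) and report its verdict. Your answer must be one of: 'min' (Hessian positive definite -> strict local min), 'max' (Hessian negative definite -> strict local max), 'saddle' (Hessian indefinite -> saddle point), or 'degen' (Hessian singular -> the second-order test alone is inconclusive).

Compute the Hessian H = grad^2 f:
  H = [[11, 0], [0, 3]]
Verify stationarity: grad f(x*) = H x* + g = (0, 0).
Eigenvalues of H: 3, 11.
Both eigenvalues > 0, so H is positive definite -> x* is a strict local min.

min


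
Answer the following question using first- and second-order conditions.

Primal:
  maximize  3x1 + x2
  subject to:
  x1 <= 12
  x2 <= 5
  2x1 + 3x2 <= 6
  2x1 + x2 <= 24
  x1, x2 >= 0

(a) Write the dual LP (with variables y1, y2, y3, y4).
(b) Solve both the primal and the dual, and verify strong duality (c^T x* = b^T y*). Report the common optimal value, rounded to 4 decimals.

The standard primal-dual pair for 'max c^T x s.t. A x <= b, x >= 0' is:
  Dual:  min b^T y  s.t.  A^T y >= c,  y >= 0.

So the dual LP is:
  minimize  12y1 + 5y2 + 6y3 + 24y4
  subject to:
    y1 + 2y3 + 2y4 >= 3
    y2 + 3y3 + y4 >= 1
    y1, y2, y3, y4 >= 0

Solving the primal: x* = (3, 0).
  primal value c^T x* = 9.
Solving the dual: y* = (0, 0, 1.5, 0).
  dual value b^T y* = 9.
Strong duality: c^T x* = b^T y*. Confirmed.

9


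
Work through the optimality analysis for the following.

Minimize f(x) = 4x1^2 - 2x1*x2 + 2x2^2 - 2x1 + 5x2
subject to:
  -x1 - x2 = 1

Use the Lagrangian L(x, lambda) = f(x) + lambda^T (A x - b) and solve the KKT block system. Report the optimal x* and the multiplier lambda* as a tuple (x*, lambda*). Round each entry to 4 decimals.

Form the Lagrangian:
  L(x, lambda) = (1/2) x^T Q x + c^T x + lambda^T (A x - b)
Stationarity (grad_x L = 0): Q x + c + A^T lambda = 0.
Primal feasibility: A x = b.

This gives the KKT block system:
  [ Q   A^T ] [ x     ]   [-c ]
  [ A    0  ] [ lambda ] = [ b ]

Solving the linear system:
  x*      = (0.0625, -1.0625)
  lambda* = (0.625)
  f(x*)   = -3.0312

x* = (0.0625, -1.0625), lambda* = (0.625)


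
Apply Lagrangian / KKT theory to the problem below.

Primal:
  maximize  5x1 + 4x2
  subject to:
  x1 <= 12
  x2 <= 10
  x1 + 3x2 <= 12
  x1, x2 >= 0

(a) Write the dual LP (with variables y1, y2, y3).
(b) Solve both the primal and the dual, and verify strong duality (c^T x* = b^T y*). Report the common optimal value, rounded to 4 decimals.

The standard primal-dual pair for 'max c^T x s.t. A x <= b, x >= 0' is:
  Dual:  min b^T y  s.t.  A^T y >= c,  y >= 0.

So the dual LP is:
  minimize  12y1 + 10y2 + 12y3
  subject to:
    y1 + y3 >= 5
    y2 + 3y3 >= 4
    y1, y2, y3 >= 0

Solving the primal: x* = (12, 0).
  primal value c^T x* = 60.
Solving the dual: y* = (3.6667, 0, 1.3333).
  dual value b^T y* = 60.
Strong duality: c^T x* = b^T y*. Confirmed.

60


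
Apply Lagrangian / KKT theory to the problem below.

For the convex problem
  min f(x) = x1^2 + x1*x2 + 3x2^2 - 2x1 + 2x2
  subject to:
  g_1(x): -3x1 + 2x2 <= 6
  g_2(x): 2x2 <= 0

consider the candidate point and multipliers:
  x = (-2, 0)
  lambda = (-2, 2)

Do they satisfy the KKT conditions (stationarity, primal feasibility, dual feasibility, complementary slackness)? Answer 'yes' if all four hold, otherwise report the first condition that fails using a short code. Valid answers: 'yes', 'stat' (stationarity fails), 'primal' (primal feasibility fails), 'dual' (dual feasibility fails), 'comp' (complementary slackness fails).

Gradient of f: grad f(x) = Q x + c = (-6, 0)
Constraint values g_i(x) = a_i^T x - b_i:
  g_1((-2, 0)) = 0
  g_2((-2, 0)) = 0
Stationarity residual: grad f(x) + sum_i lambda_i a_i = (0, 0)
  -> stationarity OK
Primal feasibility (all g_i <= 0): OK
Dual feasibility (all lambda_i >= 0): FAILS
Complementary slackness (lambda_i * g_i(x) = 0 for all i): OK

Verdict: the first failing condition is dual_feasibility -> dual.

dual


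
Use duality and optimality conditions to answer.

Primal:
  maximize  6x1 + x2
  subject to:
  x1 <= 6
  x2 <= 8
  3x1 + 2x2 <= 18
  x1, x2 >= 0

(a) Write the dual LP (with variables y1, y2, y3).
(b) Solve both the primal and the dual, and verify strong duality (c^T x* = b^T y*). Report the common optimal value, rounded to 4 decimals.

The standard primal-dual pair for 'max c^T x s.t. A x <= b, x >= 0' is:
  Dual:  min b^T y  s.t.  A^T y >= c,  y >= 0.

So the dual LP is:
  minimize  6y1 + 8y2 + 18y3
  subject to:
    y1 + 3y3 >= 6
    y2 + 2y3 >= 1
    y1, y2, y3 >= 0

Solving the primal: x* = (6, 0).
  primal value c^T x* = 36.
Solving the dual: y* = (4.5, 0, 0.5).
  dual value b^T y* = 36.
Strong duality: c^T x* = b^T y*. Confirmed.

36


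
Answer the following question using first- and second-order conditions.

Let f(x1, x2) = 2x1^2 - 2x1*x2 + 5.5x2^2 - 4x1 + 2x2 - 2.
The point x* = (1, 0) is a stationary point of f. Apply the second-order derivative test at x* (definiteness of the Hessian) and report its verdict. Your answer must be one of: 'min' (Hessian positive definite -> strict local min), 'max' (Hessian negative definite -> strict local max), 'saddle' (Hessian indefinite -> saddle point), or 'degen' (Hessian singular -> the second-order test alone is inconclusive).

Compute the Hessian H = grad^2 f:
  H = [[4, -2], [-2, 11]]
Verify stationarity: grad f(x*) = H x* + g = (0, 0).
Eigenvalues of H: 3.4689, 11.5311.
Both eigenvalues > 0, so H is positive definite -> x* is a strict local min.

min


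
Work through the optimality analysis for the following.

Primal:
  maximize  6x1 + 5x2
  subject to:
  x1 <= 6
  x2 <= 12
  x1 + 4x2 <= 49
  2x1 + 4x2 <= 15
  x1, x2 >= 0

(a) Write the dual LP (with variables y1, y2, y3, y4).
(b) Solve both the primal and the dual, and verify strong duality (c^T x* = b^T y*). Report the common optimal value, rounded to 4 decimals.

The standard primal-dual pair for 'max c^T x s.t. A x <= b, x >= 0' is:
  Dual:  min b^T y  s.t.  A^T y >= c,  y >= 0.

So the dual LP is:
  minimize  6y1 + 12y2 + 49y3 + 15y4
  subject to:
    y1 + y3 + 2y4 >= 6
    y2 + 4y3 + 4y4 >= 5
    y1, y2, y3, y4 >= 0

Solving the primal: x* = (6, 0.75).
  primal value c^T x* = 39.75.
Solving the dual: y* = (3.5, 0, 0, 1.25).
  dual value b^T y* = 39.75.
Strong duality: c^T x* = b^T y*. Confirmed.

39.75


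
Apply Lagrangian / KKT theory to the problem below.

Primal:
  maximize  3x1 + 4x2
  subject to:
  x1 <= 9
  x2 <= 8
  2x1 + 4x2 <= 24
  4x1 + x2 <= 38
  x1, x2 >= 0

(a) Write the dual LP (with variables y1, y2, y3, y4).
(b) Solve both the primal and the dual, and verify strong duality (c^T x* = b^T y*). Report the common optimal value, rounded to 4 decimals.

The standard primal-dual pair for 'max c^T x s.t. A x <= b, x >= 0' is:
  Dual:  min b^T y  s.t.  A^T y >= c,  y >= 0.

So the dual LP is:
  minimize  9y1 + 8y2 + 24y3 + 38y4
  subject to:
    y1 + 2y3 + 4y4 >= 3
    y2 + 4y3 + y4 >= 4
    y1, y2, y3, y4 >= 0

Solving the primal: x* = (9, 1.5).
  primal value c^T x* = 33.
Solving the dual: y* = (1, 0, 1, 0).
  dual value b^T y* = 33.
Strong duality: c^T x* = b^T y*. Confirmed.

33


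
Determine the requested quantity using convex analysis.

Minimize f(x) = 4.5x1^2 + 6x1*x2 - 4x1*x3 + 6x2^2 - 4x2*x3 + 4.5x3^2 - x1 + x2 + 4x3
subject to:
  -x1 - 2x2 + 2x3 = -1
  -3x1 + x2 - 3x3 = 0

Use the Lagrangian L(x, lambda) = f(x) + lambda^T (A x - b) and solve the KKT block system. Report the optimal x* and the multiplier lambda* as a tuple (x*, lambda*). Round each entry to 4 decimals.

Form the Lagrangian:
  L(x, lambda) = (1/2) x^T Q x + c^T x + lambda^T (A x - b)
Stationarity (grad_x L = 0): Q x + c + A^T lambda = 0.
Primal feasibility: A x = b.

This gives the KKT block system:
  [ Q   A^T ] [ x     ]   [-c ]
  [ A    0  ] [ lambda ] = [ b ]

Solving the linear system:
  x*      = (0.4438, -0.2485, -0.5266)
  lambda* = (1.7101, 0.6331)
  f(x*)   = -0.5444

x* = (0.4438, -0.2485, -0.5266), lambda* = (1.7101, 0.6331)


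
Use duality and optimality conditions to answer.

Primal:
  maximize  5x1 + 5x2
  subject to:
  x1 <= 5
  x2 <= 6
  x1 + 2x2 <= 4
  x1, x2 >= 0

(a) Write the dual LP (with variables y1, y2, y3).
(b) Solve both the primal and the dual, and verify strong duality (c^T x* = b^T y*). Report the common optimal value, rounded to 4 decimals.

The standard primal-dual pair for 'max c^T x s.t. A x <= b, x >= 0' is:
  Dual:  min b^T y  s.t.  A^T y >= c,  y >= 0.

So the dual LP is:
  minimize  5y1 + 6y2 + 4y3
  subject to:
    y1 + y3 >= 5
    y2 + 2y3 >= 5
    y1, y2, y3 >= 0

Solving the primal: x* = (4, 0).
  primal value c^T x* = 20.
Solving the dual: y* = (0, 0, 5).
  dual value b^T y* = 20.
Strong duality: c^T x* = b^T y*. Confirmed.

20


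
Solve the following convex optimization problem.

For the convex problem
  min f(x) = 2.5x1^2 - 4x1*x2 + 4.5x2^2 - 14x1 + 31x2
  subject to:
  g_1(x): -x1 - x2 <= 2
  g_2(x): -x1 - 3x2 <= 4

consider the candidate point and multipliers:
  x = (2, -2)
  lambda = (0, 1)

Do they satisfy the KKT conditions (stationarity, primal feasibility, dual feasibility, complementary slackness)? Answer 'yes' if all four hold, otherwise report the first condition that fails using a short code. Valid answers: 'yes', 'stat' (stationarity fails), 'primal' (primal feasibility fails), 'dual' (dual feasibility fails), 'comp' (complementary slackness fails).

Gradient of f: grad f(x) = Q x + c = (4, 5)
Constraint values g_i(x) = a_i^T x - b_i:
  g_1((2, -2)) = -2
  g_2((2, -2)) = 0
Stationarity residual: grad f(x) + sum_i lambda_i a_i = (3, 2)
  -> stationarity FAILS
Primal feasibility (all g_i <= 0): OK
Dual feasibility (all lambda_i >= 0): OK
Complementary slackness (lambda_i * g_i(x) = 0 for all i): OK

Verdict: the first failing condition is stationarity -> stat.

stat


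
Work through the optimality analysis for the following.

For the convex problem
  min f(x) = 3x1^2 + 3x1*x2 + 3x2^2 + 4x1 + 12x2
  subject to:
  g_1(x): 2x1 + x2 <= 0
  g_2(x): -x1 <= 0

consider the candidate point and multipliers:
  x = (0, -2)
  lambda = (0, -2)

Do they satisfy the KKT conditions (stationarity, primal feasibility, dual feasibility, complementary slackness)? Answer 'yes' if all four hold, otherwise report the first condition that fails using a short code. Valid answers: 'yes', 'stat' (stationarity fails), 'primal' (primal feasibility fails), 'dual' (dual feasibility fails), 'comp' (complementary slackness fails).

Gradient of f: grad f(x) = Q x + c = (-2, 0)
Constraint values g_i(x) = a_i^T x - b_i:
  g_1((0, -2)) = -2
  g_2((0, -2)) = 0
Stationarity residual: grad f(x) + sum_i lambda_i a_i = (0, 0)
  -> stationarity OK
Primal feasibility (all g_i <= 0): OK
Dual feasibility (all lambda_i >= 0): FAILS
Complementary slackness (lambda_i * g_i(x) = 0 for all i): OK

Verdict: the first failing condition is dual_feasibility -> dual.

dual


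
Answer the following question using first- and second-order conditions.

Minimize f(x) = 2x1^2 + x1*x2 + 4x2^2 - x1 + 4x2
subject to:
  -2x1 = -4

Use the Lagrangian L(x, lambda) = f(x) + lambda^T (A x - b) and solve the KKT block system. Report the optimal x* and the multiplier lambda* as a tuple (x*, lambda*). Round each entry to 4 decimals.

Form the Lagrangian:
  L(x, lambda) = (1/2) x^T Q x + c^T x + lambda^T (A x - b)
Stationarity (grad_x L = 0): Q x + c + A^T lambda = 0.
Primal feasibility: A x = b.

This gives the KKT block system:
  [ Q   A^T ] [ x     ]   [-c ]
  [ A    0  ] [ lambda ] = [ b ]

Solving the linear system:
  x*      = (2, -0.75)
  lambda* = (3.125)
  f(x*)   = 3.75

x* = (2, -0.75), lambda* = (3.125)


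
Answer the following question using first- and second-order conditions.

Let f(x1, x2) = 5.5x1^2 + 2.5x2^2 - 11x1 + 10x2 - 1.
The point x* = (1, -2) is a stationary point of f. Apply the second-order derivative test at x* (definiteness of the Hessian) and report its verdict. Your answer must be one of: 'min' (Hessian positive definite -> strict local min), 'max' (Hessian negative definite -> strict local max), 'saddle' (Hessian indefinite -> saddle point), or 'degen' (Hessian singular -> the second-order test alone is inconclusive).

Compute the Hessian H = grad^2 f:
  H = [[11, 0], [0, 5]]
Verify stationarity: grad f(x*) = H x* + g = (0, 0).
Eigenvalues of H: 5, 11.
Both eigenvalues > 0, so H is positive definite -> x* is a strict local min.

min


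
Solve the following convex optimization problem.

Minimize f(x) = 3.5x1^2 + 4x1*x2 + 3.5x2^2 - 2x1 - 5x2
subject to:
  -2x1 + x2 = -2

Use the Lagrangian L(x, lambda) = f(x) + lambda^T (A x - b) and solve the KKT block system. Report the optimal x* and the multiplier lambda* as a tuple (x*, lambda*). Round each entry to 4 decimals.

Form the Lagrangian:
  L(x, lambda) = (1/2) x^T Q x + c^T x + lambda^T (A x - b)
Stationarity (grad_x L = 0): Q x + c + A^T lambda = 0.
Primal feasibility: A x = b.

This gives the KKT block system:
  [ Q   A^T ] [ x     ]   [-c ]
  [ A    0  ] [ lambda ] = [ b ]

Solving the linear system:
  x*      = (0.9412, -0.1176)
  lambda* = (2.0588)
  f(x*)   = 1.4118

x* = (0.9412, -0.1176), lambda* = (2.0588)


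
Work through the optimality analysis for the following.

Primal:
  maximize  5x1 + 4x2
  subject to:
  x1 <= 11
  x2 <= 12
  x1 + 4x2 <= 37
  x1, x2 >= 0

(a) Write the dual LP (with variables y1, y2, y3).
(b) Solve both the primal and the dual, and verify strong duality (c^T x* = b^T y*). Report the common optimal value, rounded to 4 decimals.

The standard primal-dual pair for 'max c^T x s.t. A x <= b, x >= 0' is:
  Dual:  min b^T y  s.t.  A^T y >= c,  y >= 0.

So the dual LP is:
  minimize  11y1 + 12y2 + 37y3
  subject to:
    y1 + y3 >= 5
    y2 + 4y3 >= 4
    y1, y2, y3 >= 0

Solving the primal: x* = (11, 6.5).
  primal value c^T x* = 81.
Solving the dual: y* = (4, 0, 1).
  dual value b^T y* = 81.
Strong duality: c^T x* = b^T y*. Confirmed.

81


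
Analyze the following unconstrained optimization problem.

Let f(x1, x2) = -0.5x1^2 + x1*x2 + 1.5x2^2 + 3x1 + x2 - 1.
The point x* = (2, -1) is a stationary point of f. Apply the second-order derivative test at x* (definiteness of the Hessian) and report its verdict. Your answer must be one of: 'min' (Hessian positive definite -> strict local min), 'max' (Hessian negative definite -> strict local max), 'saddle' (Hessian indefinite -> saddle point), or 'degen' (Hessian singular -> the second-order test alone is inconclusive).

Compute the Hessian H = grad^2 f:
  H = [[-1, 1], [1, 3]]
Verify stationarity: grad f(x*) = H x* + g = (0, 0).
Eigenvalues of H: -1.2361, 3.2361.
Eigenvalues have mixed signs, so H is indefinite -> x* is a saddle point.

saddle


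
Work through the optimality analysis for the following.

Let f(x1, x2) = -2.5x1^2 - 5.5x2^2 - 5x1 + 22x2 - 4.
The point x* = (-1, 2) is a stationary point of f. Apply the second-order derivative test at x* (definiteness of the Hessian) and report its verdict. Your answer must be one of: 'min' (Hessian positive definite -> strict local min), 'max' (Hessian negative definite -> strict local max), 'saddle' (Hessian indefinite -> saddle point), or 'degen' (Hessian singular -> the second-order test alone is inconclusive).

Compute the Hessian H = grad^2 f:
  H = [[-5, 0], [0, -11]]
Verify stationarity: grad f(x*) = H x* + g = (0, 0).
Eigenvalues of H: -11, -5.
Both eigenvalues < 0, so H is negative definite -> x* is a strict local max.

max


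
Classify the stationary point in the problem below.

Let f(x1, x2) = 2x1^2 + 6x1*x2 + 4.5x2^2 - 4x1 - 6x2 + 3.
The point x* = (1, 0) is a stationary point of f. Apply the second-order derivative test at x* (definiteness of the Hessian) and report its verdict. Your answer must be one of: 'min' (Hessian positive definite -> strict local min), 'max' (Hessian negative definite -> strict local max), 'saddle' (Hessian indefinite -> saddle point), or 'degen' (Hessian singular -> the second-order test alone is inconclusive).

Compute the Hessian H = grad^2 f:
  H = [[4, 6], [6, 9]]
Verify stationarity: grad f(x*) = H x* + g = (0, 0).
Eigenvalues of H: 0, 13.
H has a zero eigenvalue (singular; positive semidefinite but not definite), so H is neither positive definite, negative definite, nor indefinite. The second-order test alone is inconclusive -> degen.
(Indeed, f is constant along the null direction of H through x*, so x* is not a strict local extremum.)

degen


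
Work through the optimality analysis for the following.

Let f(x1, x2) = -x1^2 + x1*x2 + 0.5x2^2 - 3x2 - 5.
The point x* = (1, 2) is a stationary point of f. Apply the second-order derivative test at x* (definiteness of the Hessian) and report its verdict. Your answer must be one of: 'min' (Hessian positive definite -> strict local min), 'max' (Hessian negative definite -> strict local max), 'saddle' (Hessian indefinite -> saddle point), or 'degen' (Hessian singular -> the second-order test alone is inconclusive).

Compute the Hessian H = grad^2 f:
  H = [[-2, 1], [1, 1]]
Verify stationarity: grad f(x*) = H x* + g = (0, 0).
Eigenvalues of H: -2.3028, 1.3028.
Eigenvalues have mixed signs, so H is indefinite -> x* is a saddle point.

saddle
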